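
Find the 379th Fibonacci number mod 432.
293

Matrix identity: Q^n = [[F_(n+1), F_n], [F_n, F_(n-1)]] with Q = [[1,1],[1,0]].
n = 379 = 101111011₂. Square-and-multiply, entries mod 432:
Q^1 = [[1,1],[1,0]]
Q^2 = (Q^1)² = [[2,1],[1,1]]
Q^5 = (Q^2)²·Q = [[8,5],[5,3]]
Q^11 = (Q^5)²·Q = [[144,89],[89,55]]
Q^23 = (Q^11)²·Q = [[144,145],[145,431]]
Q^47 = (Q^23)²·Q = [[288,289],[289,431]]
Q^94 = (Q^47)² = [[145,431],[431,146]]
Q^189 = (Q^94)²·Q = [[431,290],[290,141]]
Q^379 = (Q^189)²·Q = [[285,293],[293,424]]
F_379 mod 432 = Q^379[0][1] = 293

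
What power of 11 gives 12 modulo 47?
8

Baby-step giant-step with step n = ⌈√47⌉ = 7.
Baby steps 11^j mod 47 (j:value) for j=0..6: 0:1, 1:11, 2:27, 3:15, 4:24, 5:29, 6:37.
Giant-step multiplier: 11^(-7) ≡ 11^(46-7) = 11^39 ≡ 44 (mod 47).
Giant steps γ_i = 12·44^i mod 47: γ_0=12, γ_1=11 (in table at j=1).
x = i·n + j = 1·7 + 1 = 8.
Check: 11^8 ≡ 12 (mod 47).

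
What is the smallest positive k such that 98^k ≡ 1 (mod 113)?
4

113 is prime, so ord(98) divides φ(113) = 112.
Divisors of 112: 1, 2, 4, 7, 8, 14, 16, 28, 56, 112.
Repeated squaring: 98^1 ≡ 98, 98^2 ≡ 112, 98^4 ≡ 1, 98^8 ≡ 1, 98^16 ≡ 1, 98^32 ≡ 1, 98^64 ≡ 1 (mod 113).
Test 98^d mod 113 for each divisor d in increasing order:
98^1 ≡ 98
98^2 ≡ 112
98^4 ≡ 1  ← first divisor giving 1
The order is 4.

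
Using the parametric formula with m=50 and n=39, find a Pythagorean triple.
(979, 3900, 4021)

Euclid's formula: a = m² - n², b = 2mn, c = m² + n²
m = 50, n = 39
a = 50² - 39² = 2500 - 1521 = 979
b = 2 × 50 × 39 = 3900
c = 50² + 39² = 2500 + 1521 = 4021
Verification: 979² + 3900² = 958441 + 15210000 = 16168441 = 4021² ✓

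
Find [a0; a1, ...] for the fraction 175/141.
[1; 4, 6, 1, 4]

Euclidean algorithm steps:
175 = 1 × 141 + 34
141 = 4 × 34 + 5
34 = 6 × 5 + 4
5 = 1 × 4 + 1
4 = 4 × 1 + 0
Continued fraction: [1; 4, 6, 1, 4]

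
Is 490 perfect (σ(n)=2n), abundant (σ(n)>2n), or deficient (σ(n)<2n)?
abundant

Proper divisors of 490: sum = 1 + 2 + 5 + 7 + 10 + 14 + 35 + 49 + 70 + 98 + 245 = 536
Since 536 > 490, 490 is abundant.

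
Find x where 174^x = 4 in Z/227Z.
74

Baby-step giant-step with step n = ⌈√227⌉ = 16.
Baby steps 174^j mod 227 (j:value) for j=0..15: 0:1, 1:174, 2:85, 3:35, 4:188, 5:24, 6:90, 7:224, 8:159, 9:199, 10:122, 11:117, 12:155, 13:184, 14:9, 15:204.
Giant-step multiplier: 174^(-16) ≡ 174^(226-16) = 174^210 ≡ 100 (mod 227).
Giant steps γ_i = 4·100^i mod 227: γ_0=4, γ_1=173, γ_2=48, γ_3=33, γ_4=122 (in table at j=10).
x = i·n + j = 4·16 + 10 = 74.
Check: 174^74 ≡ 4 (mod 227).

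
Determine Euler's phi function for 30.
8

30 = 2 × 3 × 5
φ(n) = n × ∏(1 - 1/p) for each prime p dividing n
φ(30) = 30 × (1 - 1/2) × (1 - 1/3) × (1 - 1/5) = 8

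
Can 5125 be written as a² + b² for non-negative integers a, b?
15² + 70² (a=15, b=70)

Factorization: 5125 = 5^3 × 41
By Fermat: n is sum of two squares iff every prime p ≡ 3 (mod 4) appears to even power.
All primes ≡ 3 (mod 4) appear to even power.
Search a = 0, 1, 2, … for 5125 - a² a perfect square: first hit at a = 15: 5125 - 225 = 4900 = 70².
5125 = 15² + 70² = 225 + 4900 ✓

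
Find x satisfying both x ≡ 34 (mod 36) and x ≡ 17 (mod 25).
142

Using Chinese Remainder Theorem:
M = 36 × 25 = 900
M1 = 25, M2 = 36
y1 = 25^(-1) mod 36 = 13
y2 = 36^(-1) mod 25 = 16
x = (34×25×13 + 17×36×16) mod 900 = 142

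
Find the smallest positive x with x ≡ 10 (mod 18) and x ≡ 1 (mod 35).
316

Using Chinese Remainder Theorem:
M = 18 × 35 = 630
M1 = 35, M2 = 18
y1 = 35^(-1) mod 18 = 17
y2 = 18^(-1) mod 35 = 2
x = (10×35×17 + 1×18×2) mod 630 = 316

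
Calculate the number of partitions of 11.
56

p(n) counts ways to write n as a sum of positive integers (order ignored).
Euler's pentagonal recurrence: p(k) = p(k-1) + p(k-2) - p(k-5) - p(k-7) + p(k-12) + p(k-15) - ... (offsets j(3j∓1)/2, signs ++--, p(0)=1, p(<0)=0).
DP table for k = 0..10: p(0)=1, p(1)=1, p(2)=2, p(3)=3, p(4)=5, p(5)=7, p(6)=11, p(7)=15, p(8)=22, p(9)=30, p(10)=42.
Final step: p(11) = p(10) + p(9) - p(6) - p(4)
= 42 + 30 - 11 - 5
= 56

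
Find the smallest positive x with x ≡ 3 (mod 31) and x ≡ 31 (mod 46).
1181

Using Chinese Remainder Theorem:
M = 31 × 46 = 1426
M1 = 46, M2 = 31
y1 = 46^(-1) mod 31 = 29
y2 = 31^(-1) mod 46 = 3
x = (3×46×29 + 31×31×3) mod 1426 = 1181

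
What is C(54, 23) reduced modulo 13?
0

Using Lucas' theorem:
Write n=54 and k=23 in base 13:
n in base 13: [4, 2]
k in base 13: [1, 10]
C(54,23) mod 13 = ∏ C(n_i, k_i) mod 13
Digit binomials (mod 13): C(4,1) = 4; C(2,10) = 0 (k_i > n_i)
Product: 4 × 0 = 0 ≡ 0 (mod 13)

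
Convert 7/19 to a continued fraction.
[0; 2, 1, 2, 2]

Euclidean algorithm steps:
7 = 0 × 19 + 7
19 = 2 × 7 + 5
7 = 1 × 5 + 2
5 = 2 × 2 + 1
2 = 2 × 1 + 0
Continued fraction: [0; 2, 1, 2, 2]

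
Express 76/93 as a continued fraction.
[0; 1, 4, 2, 8]

Euclidean algorithm steps:
76 = 0 × 93 + 76
93 = 1 × 76 + 17
76 = 4 × 17 + 8
17 = 2 × 8 + 1
8 = 8 × 1 + 0
Continued fraction: [0; 1, 4, 2, 8]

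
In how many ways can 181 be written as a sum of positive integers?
749474411781

p(n) counts ways to write n as a sum of positive integers (order ignored).
Euler's pentagonal recurrence: p(k) = p(k-1) + p(k-2) - p(k-5) - p(k-7) + p(k-12) + p(k-15) - ... (offsets j(3j∓1)/2, signs ++--, p(0)=1, p(<0)=0).
DP table for k = 0..180: p(0)=1, p(1)=1, p(2)=2, p(3)=3, p(4)=5, p(5)=7, p(6)=11, p(7)=15, p(8)=22, p(9)=30, p(10)=42, p(11)=56, p(12)=77, p(13)=101, p(14)=135, p(15)=176, p(16)=231, p(17)=297, p(18)=385, p(19)=490, p(20)=627, p(21)=792, p(22)=1002, p(23)=1255, p(24)=1575, p(25)=1958, p(26)=2436, p(27)=3010, p(28)=3718, p(29)=4565, p(30)=5604, p(31)=6842, p(32)=8349, p(33)=10143, p(34)=12310, p(35)=14883, p(36)=17977, p(37)=21637, p(38)=26015, p(39)=31185, p(40)=37338, p(41)=44583, p(42)=53174, p(43)=63261, p(44)=75175, p(45)=89134, p(46)=105558, p(47)=124754, p(48)=147273, p(49)=173525, p(50)=204226, p(51)=239943, p(52)=281589, p(53)=329931, p(54)=386155, p(55)=451276, p(56)=526823, p(57)=614154, p(58)=715220, p(59)=831820, p(60)=966467, p(61)=1121505, p(62)=1300156, p(63)=1505499, p(64)=1741630, p(65)=2012558, p(66)=2323520, p(67)=2679689, p(68)=3087735, p(69)=3554345, p(70)=4087968, p(71)=4697205, p(72)=5392783, p(73)=6185689, p(74)=7089500, p(75)=8118264, p(76)=9289091, p(77)=10619863, p(78)=12132164, p(79)=13848650, p(80)=15796476, p(81)=18004327, p(82)=20506255, p(83)=23338469, p(84)=26543660, p(85)=30167357, p(86)=34262962, p(87)=38887673, p(88)=44108109, p(89)=49995925, p(90)=56634173, p(91)=64112359, p(92)=72533807, p(93)=82010177, p(94)=92669720, p(95)=104651419, p(96)=118114304, p(97)=133230930, p(98)=150198136, p(99)=169229875, p(100)=190569292, p(101)=214481126, p(102)=241265379, p(103)=271248950, p(104)=304801365, p(105)=342325709, p(106)=384276336, p(107)=431149389, p(108)=483502844, p(109)=541946240, p(110)=607163746, p(111)=679903203, p(112)=761002156, p(113)=851376628, p(114)=952050665, p(115)=1064144451, p(116)=1188908248, p(117)=1327710076, p(118)=1482074143, p(119)=1653668665, p(120)=1844349560, p(121)=2056148051, p(122)=2291320912, p(123)=2552338241, p(124)=2841940500, p(125)=3163127352, p(126)=3519222692, p(127)=3913864295, p(128)=4351078600, p(129)=4835271870, p(130)=5371315400, p(131)=5964539504, p(132)=6620830889, p(133)=7346629512, p(134)=8149040695, p(135)=9035836076, p(136)=10015581680, p(137)=11097645016, p(138)=12292341831, p(139)=13610949895, p(140)=15065878135, p(141)=16670689208, p(142)=18440293320, p(143)=20390982757, p(144)=22540654445, p(145)=24908858009, p(146)=27517052599, p(147)=30388671978, p(148)=33549419497, p(149)=37027355200, p(150)=40853235313, p(151)=45060624582, p(152)=49686288421, p(153)=54770336324, p(154)=60356673280, p(155)=66493182097, p(156)=73232243759, p(157)=80630964769, p(158)=88751778802, p(159)=97662728555, p(160)=107438159466, p(161)=118159068427, p(162)=129913904637, p(163)=142798995930, p(164)=156919475295, p(165)=172389800255, p(166)=189334822579, p(167)=207890420102, p(168)=228204732751, p(169)=250438925115, p(170)=274768617130, p(171)=301384802048, p(172)=330495499613, p(173)=362326859895, p(174)=397125074750, p(175)=435157697830, p(176)=476715857290, p(177)=522115831195, p(178)=571701605655, p(179)=625846753120, p(180)=684957390936.
Final step: p(181) = p(180) + p(179) - p(176) - p(174) + p(169) + p(166) - p(159) - p(155) + p(146) + p(141) - p(130) - p(124) + p(111) + p(104) - p(89) - p(81) + p(64) + p(55) - p(36) - p(26) + p(5)
= 684957390936 + 625846753120 - 476715857290 - 397125074750 + 250438925115 + 189334822579 - 97662728555 - 66493182097 + 27517052599 + 16670689208 - 5371315400 - 2841940500 + 679903203 + 304801365 - 49995925 - 18004327 + 1741630 + 451276 - 17977 - 2436 + 7
= 749474411781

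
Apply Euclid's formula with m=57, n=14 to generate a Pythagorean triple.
(3053, 1596, 3445)

Euclid's formula: a = m² - n², b = 2mn, c = m² + n²
m = 57, n = 14
a = 57² - 14² = 3249 - 196 = 3053
b = 2 × 57 × 14 = 1596
c = 57² + 14² = 3249 + 196 = 3445
Verification: 3053² + 1596² = 9320809 + 2547216 = 11868025 = 3445² ✓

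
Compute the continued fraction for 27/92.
[0; 3, 2, 2, 5]

Euclidean algorithm steps:
27 = 0 × 92 + 27
92 = 3 × 27 + 11
27 = 2 × 11 + 5
11 = 2 × 5 + 1
5 = 5 × 1 + 0
Continued fraction: [0; 3, 2, 2, 5]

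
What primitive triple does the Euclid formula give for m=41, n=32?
(657, 2624, 2705)

Euclid's formula: a = m² - n², b = 2mn, c = m² + n²
m = 41, n = 32
a = 41² - 32² = 1681 - 1024 = 657
b = 2 × 41 × 32 = 2624
c = 41² + 32² = 1681 + 1024 = 2705
Verification: 657² + 2624² = 431649 + 6885376 = 7317025 = 2705² ✓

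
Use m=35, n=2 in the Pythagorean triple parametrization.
(1221, 140, 1229)

Euclid's formula: a = m² - n², b = 2mn, c = m² + n²
m = 35, n = 2
a = 35² - 2² = 1225 - 4 = 1221
b = 2 × 35 × 2 = 140
c = 35² + 2² = 1225 + 4 = 1229
Verification: 1221² + 140² = 1490841 + 19600 = 1510441 = 1229² ✓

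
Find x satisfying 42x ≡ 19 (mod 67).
x ≡ 18 (mod 67)

gcd(42, 67) = 1, which divides 19, so solutions exist.
Find 42^(-1) mod 67 by the extended Euclidean algorithm:
67 = 1 × 42 + 25  ⟹  25 = (1)·67 + (-1)·42
42 = 1 × 25 + 17  ⟹  17 = (-1)·67 + (2)·42
25 = 1 × 17 + 8  ⟹  8 = (2)·67 + (-3)·42
17 = 2 × 8 + 1  ⟹  1 = (-5)·67 + (8)·42
So (8)·42 ≡ 1 (mod 67), i.e. 42^(-1) ≡ 8 (mod 67).
x ≡ 8 × 19 = 152 ≡ 18 (mod 67).
Check: 42 × 18 = 756 ≡ 19 (mod 67).
Unique solution: x ≡ 18 (mod 67)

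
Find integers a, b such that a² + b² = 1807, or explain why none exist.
Not possible

Factorization: 1807 = 13 × 139
By Fermat: n is sum of two squares iff every prime p ≡ 3 (mod 4) appears to even power.
Prime(s) ≡ 3 (mod 4) with odd exponent: [(139, 1)]
Therefore 1807 cannot be expressed as a² + b².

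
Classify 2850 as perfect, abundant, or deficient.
abundant

Proper divisors of 2850: sum = 1 + 2 + 3 + 5 + 6 + 10 + 15 + 19 + ... + 475 + 570 + 950 + 1425 (23 divisors) = 4590
Since 4590 > 2850, 2850 is abundant.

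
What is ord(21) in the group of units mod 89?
44

89 is prime, so ord(21) divides φ(89) = 88.
Divisors of 88: 1, 2, 4, 8, 11, 22, 44, 88.
Repeated squaring: 21^1 ≡ 21, 21^2 ≡ 85, 21^4 ≡ 16, 21^8 ≡ 78, 21^16 ≡ 32, 21^32 ≡ 45, 21^64 ≡ 67 (mod 89).
Test 21^d mod 89 for each divisor d in increasing order:
21^1 ≡ 21
21^2 ≡ 85
21^4 ≡ 16
21^8 ≡ 78
21^11 = 21^8·21^2·21^1 ≡ 34
21^22 = 21^16·21^4·21^2 ≡ 88
21^44 = 21^32·21^8·21^4 ≡ 1  ← first divisor giving 1
The order is 44.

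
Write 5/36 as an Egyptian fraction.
1/8 + 1/72

Greedy algorithm:
5/36: ceiling(36/5) = 8, use 1/8
1/72: ceiling(72/1) = 72, use 1/72
Result: 5/36 = 1/8 + 1/72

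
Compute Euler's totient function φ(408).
128

408 = 2^3 × 3 × 17
φ(n) = n × ∏(1 - 1/p) for each prime p dividing n
φ(408) = 408 × (1 - 1/2) × (1 - 1/3) × (1 - 1/17) = 128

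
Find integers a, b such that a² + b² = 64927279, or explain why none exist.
Not possible

Factorization: 64927279 = 53 × 107^3
By Fermat: n is sum of two squares iff every prime p ≡ 3 (mod 4) appears to even power.
Prime(s) ≡ 3 (mod 4) with odd exponent: [(107, 3)]
Therefore 64927279 cannot be expressed as a² + b².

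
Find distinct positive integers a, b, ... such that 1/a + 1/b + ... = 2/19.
1/10 + 1/190

Greedy algorithm:
2/19: ceiling(19/2) = 10, use 1/10
1/190: ceiling(190/1) = 190, use 1/190
Result: 2/19 = 1/10 + 1/190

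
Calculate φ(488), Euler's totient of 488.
240

488 = 2^3 × 61
φ(n) = n × ∏(1 - 1/p) for each prime p dividing n
φ(488) = 488 × (1 - 1/2) × (1 - 1/61) = 240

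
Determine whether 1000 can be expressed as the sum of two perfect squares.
10² + 30² (a=10, b=30)

Factorization: 1000 = 2^3 × 5^3
By Fermat: n is sum of two squares iff every prime p ≡ 3 (mod 4) appears to even power.
All primes ≡ 3 (mod 4) appear to even power.
Search a = 0, 1, 2, … for 1000 - a² a perfect square: first hit at a = 10: 1000 - 100 = 900 = 30².
1000 = 10² + 30² = 100 + 900 ✓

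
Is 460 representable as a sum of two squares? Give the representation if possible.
Not possible

Factorization: 460 = 2^2 × 5 × 23
By Fermat: n is sum of two squares iff every prime p ≡ 3 (mod 4) appears to even power.
Prime(s) ≡ 3 (mod 4) with odd exponent: [(23, 1)]
Therefore 460 cannot be expressed as a² + b².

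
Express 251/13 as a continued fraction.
[19; 3, 4]

Euclidean algorithm steps:
251 = 19 × 13 + 4
13 = 3 × 4 + 1
4 = 4 × 1 + 0
Continued fraction: [19; 3, 4]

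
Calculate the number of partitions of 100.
190569292

p(n) counts ways to write n as a sum of positive integers (order ignored).
Euler's pentagonal recurrence: p(k) = p(k-1) + p(k-2) - p(k-5) - p(k-7) + p(k-12) + p(k-15) - ... (offsets j(3j∓1)/2, signs ++--, p(0)=1, p(<0)=0).
DP table for k = 0..99: p(0)=1, p(1)=1, p(2)=2, p(3)=3, p(4)=5, p(5)=7, p(6)=11, p(7)=15, p(8)=22, p(9)=30, p(10)=42, p(11)=56, p(12)=77, p(13)=101, p(14)=135, p(15)=176, p(16)=231, p(17)=297, p(18)=385, p(19)=490, p(20)=627, p(21)=792, p(22)=1002, p(23)=1255, p(24)=1575, p(25)=1958, p(26)=2436, p(27)=3010, p(28)=3718, p(29)=4565, p(30)=5604, p(31)=6842, p(32)=8349, p(33)=10143, p(34)=12310, p(35)=14883, p(36)=17977, p(37)=21637, p(38)=26015, p(39)=31185, p(40)=37338, p(41)=44583, p(42)=53174, p(43)=63261, p(44)=75175, p(45)=89134, p(46)=105558, p(47)=124754, p(48)=147273, p(49)=173525, p(50)=204226, p(51)=239943, p(52)=281589, p(53)=329931, p(54)=386155, p(55)=451276, p(56)=526823, p(57)=614154, p(58)=715220, p(59)=831820, p(60)=966467, p(61)=1121505, p(62)=1300156, p(63)=1505499, p(64)=1741630, p(65)=2012558, p(66)=2323520, p(67)=2679689, p(68)=3087735, p(69)=3554345, p(70)=4087968, p(71)=4697205, p(72)=5392783, p(73)=6185689, p(74)=7089500, p(75)=8118264, p(76)=9289091, p(77)=10619863, p(78)=12132164, p(79)=13848650, p(80)=15796476, p(81)=18004327, p(82)=20506255, p(83)=23338469, p(84)=26543660, p(85)=30167357, p(86)=34262962, p(87)=38887673, p(88)=44108109, p(89)=49995925, p(90)=56634173, p(91)=64112359, p(92)=72533807, p(93)=82010177, p(94)=92669720, p(95)=104651419, p(96)=118114304, p(97)=133230930, p(98)=150198136, p(99)=169229875.
Final step: p(100) = p(99) + p(98) - p(95) - p(93) + p(88) + p(85) - p(78) - p(74) + p(65) + p(60) - p(49) - p(43) + p(30) + p(23) - p(8) - p(0)
= 169229875 + 150198136 - 104651419 - 82010177 + 44108109 + 30167357 - 12132164 - 7089500 + 2012558 + 966467 - 173525 - 63261 + 5604 + 1255 - 22 - 1
= 190569292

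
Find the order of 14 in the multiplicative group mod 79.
26

79 is prime, so ord(14) divides φ(79) = 78.
Divisors of 78: 1, 2, 3, 6, 13, 26, 39, 78.
Repeated squaring: 14^1 ≡ 14, 14^2 ≡ 38, 14^4 ≡ 22, 14^8 ≡ 10, 14^16 ≡ 21, 14^32 ≡ 46, 14^64 ≡ 62 (mod 79).
Test 14^d mod 79 for each divisor d in increasing order:
14^1 ≡ 14
14^2 ≡ 38
14^3 = 14^2·14^1 ≡ 58
14^6 = 14^4·14^2 ≡ 46
14^13 = 14^8·14^4·14^1 ≡ 78
14^26 = 14^16·14^8·14^2 ≡ 1  ← first divisor giving 1
The order is 26.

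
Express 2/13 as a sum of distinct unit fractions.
1/7 + 1/91

Greedy algorithm:
2/13: ceiling(13/2) = 7, use 1/7
1/91: ceiling(91/1) = 91, use 1/91
Result: 2/13 = 1/7 + 1/91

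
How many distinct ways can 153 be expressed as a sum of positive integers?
54770336324

p(n) counts ways to write n as a sum of positive integers (order ignored).
Euler's pentagonal recurrence: p(k) = p(k-1) + p(k-2) - p(k-5) - p(k-7) + p(k-12) + p(k-15) - ... (offsets j(3j∓1)/2, signs ++--, p(0)=1, p(<0)=0).
DP table for k = 0..152: p(0)=1, p(1)=1, p(2)=2, p(3)=3, p(4)=5, p(5)=7, p(6)=11, p(7)=15, p(8)=22, p(9)=30, p(10)=42, p(11)=56, p(12)=77, p(13)=101, p(14)=135, p(15)=176, p(16)=231, p(17)=297, p(18)=385, p(19)=490, p(20)=627, p(21)=792, p(22)=1002, p(23)=1255, p(24)=1575, p(25)=1958, p(26)=2436, p(27)=3010, p(28)=3718, p(29)=4565, p(30)=5604, p(31)=6842, p(32)=8349, p(33)=10143, p(34)=12310, p(35)=14883, p(36)=17977, p(37)=21637, p(38)=26015, p(39)=31185, p(40)=37338, p(41)=44583, p(42)=53174, p(43)=63261, p(44)=75175, p(45)=89134, p(46)=105558, p(47)=124754, p(48)=147273, p(49)=173525, p(50)=204226, p(51)=239943, p(52)=281589, p(53)=329931, p(54)=386155, p(55)=451276, p(56)=526823, p(57)=614154, p(58)=715220, p(59)=831820, p(60)=966467, p(61)=1121505, p(62)=1300156, p(63)=1505499, p(64)=1741630, p(65)=2012558, p(66)=2323520, p(67)=2679689, p(68)=3087735, p(69)=3554345, p(70)=4087968, p(71)=4697205, p(72)=5392783, p(73)=6185689, p(74)=7089500, p(75)=8118264, p(76)=9289091, p(77)=10619863, p(78)=12132164, p(79)=13848650, p(80)=15796476, p(81)=18004327, p(82)=20506255, p(83)=23338469, p(84)=26543660, p(85)=30167357, p(86)=34262962, p(87)=38887673, p(88)=44108109, p(89)=49995925, p(90)=56634173, p(91)=64112359, p(92)=72533807, p(93)=82010177, p(94)=92669720, p(95)=104651419, p(96)=118114304, p(97)=133230930, p(98)=150198136, p(99)=169229875, p(100)=190569292, p(101)=214481126, p(102)=241265379, p(103)=271248950, p(104)=304801365, p(105)=342325709, p(106)=384276336, p(107)=431149389, p(108)=483502844, p(109)=541946240, p(110)=607163746, p(111)=679903203, p(112)=761002156, p(113)=851376628, p(114)=952050665, p(115)=1064144451, p(116)=1188908248, p(117)=1327710076, p(118)=1482074143, p(119)=1653668665, p(120)=1844349560, p(121)=2056148051, p(122)=2291320912, p(123)=2552338241, p(124)=2841940500, p(125)=3163127352, p(126)=3519222692, p(127)=3913864295, p(128)=4351078600, p(129)=4835271870, p(130)=5371315400, p(131)=5964539504, p(132)=6620830889, p(133)=7346629512, p(134)=8149040695, p(135)=9035836076, p(136)=10015581680, p(137)=11097645016, p(138)=12292341831, p(139)=13610949895, p(140)=15065878135, p(141)=16670689208, p(142)=18440293320, p(143)=20390982757, p(144)=22540654445, p(145)=24908858009, p(146)=27517052599, p(147)=30388671978, p(148)=33549419497, p(149)=37027355200, p(150)=40853235313, p(151)=45060624582, p(152)=49686288421.
Final step: p(153) = p(152) + p(151) - p(148) - p(146) + p(141) + p(138) - p(131) - p(127) + p(118) + p(113) - p(102) - p(96) + p(83) + p(76) - p(61) - p(53) + p(36) + p(27) - p(8)
= 49686288421 + 45060624582 - 33549419497 - 27517052599 + 16670689208 + 12292341831 - 5964539504 - 3913864295 + 1482074143 + 851376628 - 241265379 - 118114304 + 23338469 + 9289091 - 1121505 - 329931 + 17977 + 3010 - 22
= 54770336324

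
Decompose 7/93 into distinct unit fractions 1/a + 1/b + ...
1/14 + 1/261 + 1/113274

Greedy algorithm:
7/93: ceiling(93/7) = 14, use 1/14
5/1302: ceiling(1302/5) = 261, use 1/261
1/113274: ceiling(113274/1) = 113274, use 1/113274
Result: 7/93 = 1/14 + 1/261 + 1/113274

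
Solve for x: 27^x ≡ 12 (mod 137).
7

Baby-step giant-step with step n = ⌈√137⌉ = 12.
Baby steps 27^j mod 137 (j:value) for j=0..11: 0:1, 1:27, 2:44, 3:92, 4:18, 5:75, 6:107, 7:12, 8:50, 9:117, 10:8, 11:79.
h = 12 is already in the table at j=7, so x = 7.
Check: 27^7 ≡ 12 (mod 137).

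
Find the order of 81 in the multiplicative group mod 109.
27

109 is prime, so ord(81) divides φ(109) = 108.
Divisors of 108: 1, 2, 3, 4, 6, 9, 12, 18, 27, 36, 54, 108.
Repeated squaring: 81^1 ≡ 81, 81^2 ≡ 21, 81^4 ≡ 5, 81^8 ≡ 25, 81^16 ≡ 80, 81^32 ≡ 78, 81^64 ≡ 89 (mod 109).
Test 81^d mod 109 for each divisor d in increasing order:
81^1 ≡ 81
81^2 ≡ 21
81^3 = 81^2·81^1 ≡ 66
81^4 ≡ 5
81^6 = 81^4·81^2 ≡ 105
81^9 = 81^8·81^1 ≡ 63
81^12 = 81^8·81^4 ≡ 16
81^18 = 81^16·81^2 ≡ 45
81^27 = 81^16·81^8·81^2·81^1 ≡ 1  ← first divisor giving 1
The order is 27.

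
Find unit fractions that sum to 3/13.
1/5 + 1/33 + 1/2145

Greedy algorithm:
3/13: ceiling(13/3) = 5, use 1/5
2/65: ceiling(65/2) = 33, use 1/33
1/2145: ceiling(2145/1) = 2145, use 1/2145
Result: 3/13 = 1/5 + 1/33 + 1/2145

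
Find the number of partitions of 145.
24908858009

p(n) counts ways to write n as a sum of positive integers (order ignored).
Euler's pentagonal recurrence: p(k) = p(k-1) + p(k-2) - p(k-5) - p(k-7) + p(k-12) + p(k-15) - ... (offsets j(3j∓1)/2, signs ++--, p(0)=1, p(<0)=0).
DP table for k = 0..144: p(0)=1, p(1)=1, p(2)=2, p(3)=3, p(4)=5, p(5)=7, p(6)=11, p(7)=15, p(8)=22, p(9)=30, p(10)=42, p(11)=56, p(12)=77, p(13)=101, p(14)=135, p(15)=176, p(16)=231, p(17)=297, p(18)=385, p(19)=490, p(20)=627, p(21)=792, p(22)=1002, p(23)=1255, p(24)=1575, p(25)=1958, p(26)=2436, p(27)=3010, p(28)=3718, p(29)=4565, p(30)=5604, p(31)=6842, p(32)=8349, p(33)=10143, p(34)=12310, p(35)=14883, p(36)=17977, p(37)=21637, p(38)=26015, p(39)=31185, p(40)=37338, p(41)=44583, p(42)=53174, p(43)=63261, p(44)=75175, p(45)=89134, p(46)=105558, p(47)=124754, p(48)=147273, p(49)=173525, p(50)=204226, p(51)=239943, p(52)=281589, p(53)=329931, p(54)=386155, p(55)=451276, p(56)=526823, p(57)=614154, p(58)=715220, p(59)=831820, p(60)=966467, p(61)=1121505, p(62)=1300156, p(63)=1505499, p(64)=1741630, p(65)=2012558, p(66)=2323520, p(67)=2679689, p(68)=3087735, p(69)=3554345, p(70)=4087968, p(71)=4697205, p(72)=5392783, p(73)=6185689, p(74)=7089500, p(75)=8118264, p(76)=9289091, p(77)=10619863, p(78)=12132164, p(79)=13848650, p(80)=15796476, p(81)=18004327, p(82)=20506255, p(83)=23338469, p(84)=26543660, p(85)=30167357, p(86)=34262962, p(87)=38887673, p(88)=44108109, p(89)=49995925, p(90)=56634173, p(91)=64112359, p(92)=72533807, p(93)=82010177, p(94)=92669720, p(95)=104651419, p(96)=118114304, p(97)=133230930, p(98)=150198136, p(99)=169229875, p(100)=190569292, p(101)=214481126, p(102)=241265379, p(103)=271248950, p(104)=304801365, p(105)=342325709, p(106)=384276336, p(107)=431149389, p(108)=483502844, p(109)=541946240, p(110)=607163746, p(111)=679903203, p(112)=761002156, p(113)=851376628, p(114)=952050665, p(115)=1064144451, p(116)=1188908248, p(117)=1327710076, p(118)=1482074143, p(119)=1653668665, p(120)=1844349560, p(121)=2056148051, p(122)=2291320912, p(123)=2552338241, p(124)=2841940500, p(125)=3163127352, p(126)=3519222692, p(127)=3913864295, p(128)=4351078600, p(129)=4835271870, p(130)=5371315400, p(131)=5964539504, p(132)=6620830889, p(133)=7346629512, p(134)=8149040695, p(135)=9035836076, p(136)=10015581680, p(137)=11097645016, p(138)=12292341831, p(139)=13610949895, p(140)=15065878135, p(141)=16670689208, p(142)=18440293320, p(143)=20390982757, p(144)=22540654445.
Final step: p(145) = p(144) + p(143) - p(140) - p(138) + p(133) + p(130) - p(123) - p(119) + p(110) + p(105) - p(94) - p(88) + p(75) + p(68) - p(53) - p(45) + p(28) + p(19) - p(0)
= 22540654445 + 20390982757 - 15065878135 - 12292341831 + 7346629512 + 5371315400 - 2552338241 - 1653668665 + 607163746 + 342325709 - 92669720 - 44108109 + 8118264 + 3087735 - 329931 - 89134 + 3718 + 490 - 1
= 24908858009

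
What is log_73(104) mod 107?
73

Baby-step giant-step with step n = ⌈√107⌉ = 11.
Baby steps 73^j mod 107 (j:value) for j=0..10: 0:1, 1:73, 2:86, 3:72, 4:13, 5:93, 6:48, 7:80, 8:62, 9:32, 10:89.
Giant-step multiplier: 73^(-11) ≡ 73^(106-11) = 73^95 ≡ 82 (mod 107).
Giant steps γ_i = 104·82^i mod 107: γ_0=104, γ_1=75, γ_2=51, γ_3=9, γ_4=96, γ_5=61, γ_6=80 (in table at j=7).
x = i·n + j = 6·11 + 7 = 73.
Check: 73^73 ≡ 104 (mod 107).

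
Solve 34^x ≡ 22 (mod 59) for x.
36

Baby-step giant-step with step n = ⌈√59⌉ = 8.
Baby steps 34^j mod 59 (j:value) for j=0..7: 0:1, 1:34, 2:35, 3:10, 4:45, 5:55, 6:41, 7:37.
Giant-step multiplier: 34^(-8) ≡ 34^(58-8) = 34^50 ≡ 28 (mod 59).
Giant steps γ_i = 22·28^i mod 59: γ_0=22, γ_1=26, γ_2=20, γ_3=29, γ_4=45 (in table at j=4).
x = i·n + j = 4·8 + 4 = 36.
Check: 34^36 ≡ 22 (mod 59).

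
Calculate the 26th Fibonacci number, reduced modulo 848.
129

Matrix identity: Q^n = [[F_(n+1), F_n], [F_n, F_(n-1)]] with Q = [[1,1],[1,0]].
n = 26 = 11010₂. Square-and-multiply, entries mod 848:
Q^1 = [[1,1],[1,0]]
Q^3 = (Q^1)²·Q = [[3,2],[2,1]]
Q^6 = (Q^3)² = [[13,8],[8,5]]
Q^13 = (Q^6)²·Q = [[377,233],[233,144]]
Q^26 = (Q^13)² = [[530,129],[129,401]]
F_26 mod 848 = Q^26[0][1] = 129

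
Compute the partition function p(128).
4351078600

p(n) counts ways to write n as a sum of positive integers (order ignored).
Euler's pentagonal recurrence: p(k) = p(k-1) + p(k-2) - p(k-5) - p(k-7) + p(k-12) + p(k-15) - ... (offsets j(3j∓1)/2, signs ++--, p(0)=1, p(<0)=0).
DP table for k = 0..127: p(0)=1, p(1)=1, p(2)=2, p(3)=3, p(4)=5, p(5)=7, p(6)=11, p(7)=15, p(8)=22, p(9)=30, p(10)=42, p(11)=56, p(12)=77, p(13)=101, p(14)=135, p(15)=176, p(16)=231, p(17)=297, p(18)=385, p(19)=490, p(20)=627, p(21)=792, p(22)=1002, p(23)=1255, p(24)=1575, p(25)=1958, p(26)=2436, p(27)=3010, p(28)=3718, p(29)=4565, p(30)=5604, p(31)=6842, p(32)=8349, p(33)=10143, p(34)=12310, p(35)=14883, p(36)=17977, p(37)=21637, p(38)=26015, p(39)=31185, p(40)=37338, p(41)=44583, p(42)=53174, p(43)=63261, p(44)=75175, p(45)=89134, p(46)=105558, p(47)=124754, p(48)=147273, p(49)=173525, p(50)=204226, p(51)=239943, p(52)=281589, p(53)=329931, p(54)=386155, p(55)=451276, p(56)=526823, p(57)=614154, p(58)=715220, p(59)=831820, p(60)=966467, p(61)=1121505, p(62)=1300156, p(63)=1505499, p(64)=1741630, p(65)=2012558, p(66)=2323520, p(67)=2679689, p(68)=3087735, p(69)=3554345, p(70)=4087968, p(71)=4697205, p(72)=5392783, p(73)=6185689, p(74)=7089500, p(75)=8118264, p(76)=9289091, p(77)=10619863, p(78)=12132164, p(79)=13848650, p(80)=15796476, p(81)=18004327, p(82)=20506255, p(83)=23338469, p(84)=26543660, p(85)=30167357, p(86)=34262962, p(87)=38887673, p(88)=44108109, p(89)=49995925, p(90)=56634173, p(91)=64112359, p(92)=72533807, p(93)=82010177, p(94)=92669720, p(95)=104651419, p(96)=118114304, p(97)=133230930, p(98)=150198136, p(99)=169229875, p(100)=190569292, p(101)=214481126, p(102)=241265379, p(103)=271248950, p(104)=304801365, p(105)=342325709, p(106)=384276336, p(107)=431149389, p(108)=483502844, p(109)=541946240, p(110)=607163746, p(111)=679903203, p(112)=761002156, p(113)=851376628, p(114)=952050665, p(115)=1064144451, p(116)=1188908248, p(117)=1327710076, p(118)=1482074143, p(119)=1653668665, p(120)=1844349560, p(121)=2056148051, p(122)=2291320912, p(123)=2552338241, p(124)=2841940500, p(125)=3163127352, p(126)=3519222692, p(127)=3913864295.
Final step: p(128) = p(127) + p(126) - p(123) - p(121) + p(116) + p(113) - p(106) - p(102) + p(93) + p(88) - p(77) - p(71) + p(58) + p(51) - p(36) - p(28) + p(11) + p(2)
= 3913864295 + 3519222692 - 2552338241 - 2056148051 + 1188908248 + 851376628 - 384276336 - 241265379 + 82010177 + 44108109 - 10619863 - 4697205 + 715220 + 239943 - 17977 - 3718 + 56 + 2
= 4351078600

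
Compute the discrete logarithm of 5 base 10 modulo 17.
7

Baby-step giant-step with step n = ⌈√17⌉ = 5.
Baby steps 10^j mod 17 (j:value) for j=0..4: 0:1, 1:10, 2:15, 3:14, 4:4.
Giant-step multiplier: 10^(-5) ≡ 10^(16-5) = 10^11 ≡ 3 (mod 17).
Giant steps γ_i = 5·3^i mod 17: γ_0=5, γ_1=15 (in table at j=2).
x = i·n + j = 1·5 + 2 = 7.
Check: 10^7 ≡ 5 (mod 17).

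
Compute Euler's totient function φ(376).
184

376 = 2^3 × 47
φ(n) = n × ∏(1 - 1/p) for each prime p dividing n
φ(376) = 376 × (1 - 1/2) × (1 - 1/47) = 184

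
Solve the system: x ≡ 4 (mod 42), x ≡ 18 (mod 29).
424

Using Chinese Remainder Theorem:
M = 42 × 29 = 1218
M1 = 29, M2 = 42
y1 = 29^(-1) mod 42 = 29
y2 = 42^(-1) mod 29 = 9
x = (4×29×29 + 18×42×9) mod 1218 = 424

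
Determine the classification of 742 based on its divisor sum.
deficient

Proper divisors of 742: sum = 1 + 2 + 7 + 14 + 53 + 106 + 371 = 554
Since 554 < 742, 742 is deficient.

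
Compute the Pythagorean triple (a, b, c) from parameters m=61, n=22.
(3237, 2684, 4205)

Euclid's formula: a = m² - n², b = 2mn, c = m² + n²
m = 61, n = 22
a = 61² - 22² = 3721 - 484 = 3237
b = 2 × 61 × 22 = 2684
c = 61² + 22² = 3721 + 484 = 4205
Verification: 3237² + 2684² = 10478169 + 7203856 = 17682025 = 4205² ✓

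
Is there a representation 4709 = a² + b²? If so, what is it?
22² + 65² (a=22, b=65)

Factorization: 4709 = 17 × 277
By Fermat: n is sum of two squares iff every prime p ≡ 3 (mod 4) appears to even power.
All primes ≡ 3 (mod 4) appear to even power.
Search a = 0, 1, 2, … for 4709 - a² a perfect square: first hit at a = 22: 4709 - 484 = 4225 = 65².
4709 = 22² + 65² = 484 + 4225 ✓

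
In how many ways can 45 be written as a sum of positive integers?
89134

p(n) counts ways to write n as a sum of positive integers (order ignored).
Euler's pentagonal recurrence: p(k) = p(k-1) + p(k-2) - p(k-5) - p(k-7) + p(k-12) + p(k-15) - ... (offsets j(3j∓1)/2, signs ++--, p(0)=1, p(<0)=0).
DP table for k = 0..44: p(0)=1, p(1)=1, p(2)=2, p(3)=3, p(4)=5, p(5)=7, p(6)=11, p(7)=15, p(8)=22, p(9)=30, p(10)=42, p(11)=56, p(12)=77, p(13)=101, p(14)=135, p(15)=176, p(16)=231, p(17)=297, p(18)=385, p(19)=490, p(20)=627, p(21)=792, p(22)=1002, p(23)=1255, p(24)=1575, p(25)=1958, p(26)=2436, p(27)=3010, p(28)=3718, p(29)=4565, p(30)=5604, p(31)=6842, p(32)=8349, p(33)=10143, p(34)=12310, p(35)=14883, p(36)=17977, p(37)=21637, p(38)=26015, p(39)=31185, p(40)=37338, p(41)=44583, p(42)=53174, p(43)=63261, p(44)=75175.
Final step: p(45) = p(44) + p(43) - p(40) - p(38) + p(33) + p(30) - p(23) - p(19) + p(10) + p(5)
= 75175 + 63261 - 37338 - 26015 + 10143 + 5604 - 1255 - 490 + 42 + 7
= 89134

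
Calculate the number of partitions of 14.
135

p(n) counts ways to write n as a sum of positive integers (order ignored).
Euler's pentagonal recurrence: p(k) = p(k-1) + p(k-2) - p(k-5) - p(k-7) + p(k-12) + p(k-15) - ... (offsets j(3j∓1)/2, signs ++--, p(0)=1, p(<0)=0).
DP table for k = 0..13: p(0)=1, p(1)=1, p(2)=2, p(3)=3, p(4)=5, p(5)=7, p(6)=11, p(7)=15, p(8)=22, p(9)=30, p(10)=42, p(11)=56, p(12)=77, p(13)=101.
Final step: p(14) = p(13) + p(12) - p(9) - p(7) + p(2)
= 101 + 77 - 30 - 15 + 2
= 135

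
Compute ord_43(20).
42

43 is prime, so ord(20) divides φ(43) = 42.
Divisors of 42: 1, 2, 3, 6, 7, 14, 21, 42.
Repeated squaring: 20^1 ≡ 20, 20^2 ≡ 13, 20^4 ≡ 40, 20^8 ≡ 9, 20^16 ≡ 38, 20^32 ≡ 25 (mod 43).
Test 20^d mod 43 for each divisor d in increasing order:
20^1 ≡ 20
20^2 ≡ 13
20^3 = 20^2·20^1 ≡ 2
20^6 = 20^4·20^2 ≡ 4
20^7 = 20^4·20^2·20^1 ≡ 37
20^14 = 20^8·20^4·20^2 ≡ 36
20^21 = 20^16·20^4·20^1 ≡ 42
20^42 = 20^32·20^8·20^2 ≡ 1  ← first divisor giving 1
The order is 42.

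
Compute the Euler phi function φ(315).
144

315 = 3^2 × 5 × 7
φ(n) = n × ∏(1 - 1/p) for each prime p dividing n
φ(315) = 315 × (1 - 1/3) × (1 - 1/5) × (1 - 1/7) = 144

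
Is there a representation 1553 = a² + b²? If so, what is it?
23² + 32² (a=23, b=32)

Factorization: 1553 = 1553
By Fermat: n is sum of two squares iff every prime p ≡ 3 (mod 4) appears to even power.
All primes ≡ 3 (mod 4) appear to even power.
Search a = 0, 1, 2, … for 1553 - a² a perfect square: first hit at a = 23: 1553 - 529 = 1024 = 32².
1553 = 23² + 32² = 529 + 1024 ✓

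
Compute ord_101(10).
4

101 is prime, so ord(10) divides φ(101) = 100.
Divisors of 100: 1, 2, 4, 5, 10, 20, 25, 50, 100.
Repeated squaring: 10^1 ≡ 10, 10^2 ≡ 100, 10^4 ≡ 1, 10^8 ≡ 1, 10^16 ≡ 1, 10^32 ≡ 1, 10^64 ≡ 1 (mod 101).
Test 10^d mod 101 for each divisor d in increasing order:
10^1 ≡ 10
10^2 ≡ 100
10^4 ≡ 1  ← first divisor giving 1
The order is 4.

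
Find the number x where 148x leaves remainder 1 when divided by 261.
97

gcd(148, 261) = 1, so the inverse exists.
Extended Euclidean algorithm on (261, 148):
261 = 1 × 148 + 113  ⟹  113 = (1)·261 + (-1)·148
148 = 1 × 113 + 35  ⟹  35 = (-1)·261 + (2)·148
113 = 3 × 35 + 8  ⟹  8 = (4)·261 + (-7)·148
35 = 4 × 8 + 3  ⟹  3 = (-17)·261 + (30)·148
8 = 2 × 3 + 2  ⟹  2 = (38)·261 + (-67)·148
3 = 1 × 2 + 1  ⟹  1 = (-55)·261 + (97)·148
So (97)·148 ≡ 1 (mod 261), i.e. 148^(-1) ≡ 97 (mod 261).
Check: 148 × 97 = 14356 ≡ 1 (mod 261)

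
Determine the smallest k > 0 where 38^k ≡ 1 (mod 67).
6

67 is prime, so ord(38) divides φ(67) = 66.
Divisors of 66: 1, 2, 3, 6, 11, 22, 33, 66.
Repeated squaring: 38^1 ≡ 38, 38^2 ≡ 37, 38^4 ≡ 29, 38^8 ≡ 37, 38^16 ≡ 29, 38^32 ≡ 37, 38^64 ≡ 29 (mod 67).
Test 38^d mod 67 for each divisor d in increasing order:
38^1 ≡ 38
38^2 ≡ 37
38^3 = 38^2·38^1 ≡ 66
38^6 = 38^4·38^2 ≡ 1  ← first divisor giving 1
The order is 6.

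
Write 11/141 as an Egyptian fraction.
1/13 + 1/917 + 1/1680861

Greedy algorithm:
11/141: ceiling(141/11) = 13, use 1/13
2/1833: ceiling(1833/2) = 917, use 1/917
1/1680861: ceiling(1680861/1) = 1680861, use 1/1680861
Result: 11/141 = 1/13 + 1/917 + 1/1680861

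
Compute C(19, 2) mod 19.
0

Using Lucas' theorem:
Write n=19 and k=2 in base 19:
n in base 19: [1, 0]
k in base 19: [0, 2]
C(19,2) mod 19 = ∏ C(n_i, k_i) mod 19
Digit binomials (mod 19): C(1,0) = 1; C(0,2) = 0 (k_i > n_i)
Product: 1 × 0 = 0 ≡ 0 (mod 19)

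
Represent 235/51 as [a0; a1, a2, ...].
[4; 1, 1, 1, 1, 4, 2]

Euclidean algorithm steps:
235 = 4 × 51 + 31
51 = 1 × 31 + 20
31 = 1 × 20 + 11
20 = 1 × 11 + 9
11 = 1 × 9 + 2
9 = 4 × 2 + 1
2 = 2 × 1 + 0
Continued fraction: [4; 1, 1, 1, 1, 4, 2]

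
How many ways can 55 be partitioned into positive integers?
451276

p(n) counts ways to write n as a sum of positive integers (order ignored).
Euler's pentagonal recurrence: p(k) = p(k-1) + p(k-2) - p(k-5) - p(k-7) + p(k-12) + p(k-15) - ... (offsets j(3j∓1)/2, signs ++--, p(0)=1, p(<0)=0).
DP table for k = 0..54: p(0)=1, p(1)=1, p(2)=2, p(3)=3, p(4)=5, p(5)=7, p(6)=11, p(7)=15, p(8)=22, p(9)=30, p(10)=42, p(11)=56, p(12)=77, p(13)=101, p(14)=135, p(15)=176, p(16)=231, p(17)=297, p(18)=385, p(19)=490, p(20)=627, p(21)=792, p(22)=1002, p(23)=1255, p(24)=1575, p(25)=1958, p(26)=2436, p(27)=3010, p(28)=3718, p(29)=4565, p(30)=5604, p(31)=6842, p(32)=8349, p(33)=10143, p(34)=12310, p(35)=14883, p(36)=17977, p(37)=21637, p(38)=26015, p(39)=31185, p(40)=37338, p(41)=44583, p(42)=53174, p(43)=63261, p(44)=75175, p(45)=89134, p(46)=105558, p(47)=124754, p(48)=147273, p(49)=173525, p(50)=204226, p(51)=239943, p(52)=281589, p(53)=329931, p(54)=386155.
Final step: p(55) = p(54) + p(53) - p(50) - p(48) + p(43) + p(40) - p(33) - p(29) + p(20) + p(15) - p(4)
= 386155 + 329931 - 204226 - 147273 + 63261 + 37338 - 10143 - 4565 + 627 + 176 - 5
= 451276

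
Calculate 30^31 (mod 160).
0

Repeated squaring. Binary of 31 = 11111.
30^1 ≡ 30 (mod 160); 30^2 ≡ 100 (mod 160); 30^4 ≡ 80 (mod 160); 30^8 ≡ 0 (mod 160); 30^16 ≡ 0 (mod 160)
30^31 = 30^1 × 30^2 × 30^4 × 30^8 × 30^16 ≡ 0 (mod 160)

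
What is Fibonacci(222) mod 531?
476

Matrix identity: Q^n = [[F_(n+1), F_n], [F_n, F_(n-1)]] with Q = [[1,1],[1,0]].
n = 222 = 11011110₂. Square-and-multiply, entries mod 531:
Q^1 = [[1,1],[1,0]]
Q^3 = (Q^1)²·Q = [[3,2],[2,1]]
Q^6 = (Q^3)² = [[13,8],[8,5]]
Q^13 = (Q^6)²·Q = [[377,233],[233,144]]
Q^27 = (Q^13)²·Q = [[273,479],[479,325]]
Q^55 = (Q^27)²·Q = [[471,238],[238,233]]
Q^111 = (Q^55)²·Q = [[528,241],[241,287]]
Q^222 = (Q^111)² = [[211,476],[476,266]]
F_222 mod 531 = Q^222[0][1] = 476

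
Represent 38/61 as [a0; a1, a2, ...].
[0; 1, 1, 1, 1, 1, 7]

Euclidean algorithm steps:
38 = 0 × 61 + 38
61 = 1 × 38 + 23
38 = 1 × 23 + 15
23 = 1 × 15 + 8
15 = 1 × 8 + 7
8 = 1 × 7 + 1
7 = 7 × 1 + 0
Continued fraction: [0; 1, 1, 1, 1, 1, 7]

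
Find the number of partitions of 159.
97662728555

p(n) counts ways to write n as a sum of positive integers (order ignored).
Euler's pentagonal recurrence: p(k) = p(k-1) + p(k-2) - p(k-5) - p(k-7) + p(k-12) + p(k-15) - ... (offsets j(3j∓1)/2, signs ++--, p(0)=1, p(<0)=0).
DP table for k = 0..158: p(0)=1, p(1)=1, p(2)=2, p(3)=3, p(4)=5, p(5)=7, p(6)=11, p(7)=15, p(8)=22, p(9)=30, p(10)=42, p(11)=56, p(12)=77, p(13)=101, p(14)=135, p(15)=176, p(16)=231, p(17)=297, p(18)=385, p(19)=490, p(20)=627, p(21)=792, p(22)=1002, p(23)=1255, p(24)=1575, p(25)=1958, p(26)=2436, p(27)=3010, p(28)=3718, p(29)=4565, p(30)=5604, p(31)=6842, p(32)=8349, p(33)=10143, p(34)=12310, p(35)=14883, p(36)=17977, p(37)=21637, p(38)=26015, p(39)=31185, p(40)=37338, p(41)=44583, p(42)=53174, p(43)=63261, p(44)=75175, p(45)=89134, p(46)=105558, p(47)=124754, p(48)=147273, p(49)=173525, p(50)=204226, p(51)=239943, p(52)=281589, p(53)=329931, p(54)=386155, p(55)=451276, p(56)=526823, p(57)=614154, p(58)=715220, p(59)=831820, p(60)=966467, p(61)=1121505, p(62)=1300156, p(63)=1505499, p(64)=1741630, p(65)=2012558, p(66)=2323520, p(67)=2679689, p(68)=3087735, p(69)=3554345, p(70)=4087968, p(71)=4697205, p(72)=5392783, p(73)=6185689, p(74)=7089500, p(75)=8118264, p(76)=9289091, p(77)=10619863, p(78)=12132164, p(79)=13848650, p(80)=15796476, p(81)=18004327, p(82)=20506255, p(83)=23338469, p(84)=26543660, p(85)=30167357, p(86)=34262962, p(87)=38887673, p(88)=44108109, p(89)=49995925, p(90)=56634173, p(91)=64112359, p(92)=72533807, p(93)=82010177, p(94)=92669720, p(95)=104651419, p(96)=118114304, p(97)=133230930, p(98)=150198136, p(99)=169229875, p(100)=190569292, p(101)=214481126, p(102)=241265379, p(103)=271248950, p(104)=304801365, p(105)=342325709, p(106)=384276336, p(107)=431149389, p(108)=483502844, p(109)=541946240, p(110)=607163746, p(111)=679903203, p(112)=761002156, p(113)=851376628, p(114)=952050665, p(115)=1064144451, p(116)=1188908248, p(117)=1327710076, p(118)=1482074143, p(119)=1653668665, p(120)=1844349560, p(121)=2056148051, p(122)=2291320912, p(123)=2552338241, p(124)=2841940500, p(125)=3163127352, p(126)=3519222692, p(127)=3913864295, p(128)=4351078600, p(129)=4835271870, p(130)=5371315400, p(131)=5964539504, p(132)=6620830889, p(133)=7346629512, p(134)=8149040695, p(135)=9035836076, p(136)=10015581680, p(137)=11097645016, p(138)=12292341831, p(139)=13610949895, p(140)=15065878135, p(141)=16670689208, p(142)=18440293320, p(143)=20390982757, p(144)=22540654445, p(145)=24908858009, p(146)=27517052599, p(147)=30388671978, p(148)=33549419497, p(149)=37027355200, p(150)=40853235313, p(151)=45060624582, p(152)=49686288421, p(153)=54770336324, p(154)=60356673280, p(155)=66493182097, p(156)=73232243759, p(157)=80630964769, p(158)=88751778802.
Final step: p(159) = p(158) + p(157) - p(154) - p(152) + p(147) + p(144) - p(137) - p(133) + p(124) + p(119) - p(108) - p(102) + p(89) + p(82) - p(67) - p(59) + p(42) + p(33) - p(14) - p(4)
= 88751778802 + 80630964769 - 60356673280 - 49686288421 + 30388671978 + 22540654445 - 11097645016 - 7346629512 + 2841940500 + 1653668665 - 483502844 - 241265379 + 49995925 + 20506255 - 2679689 - 831820 + 53174 + 10143 - 135 - 5
= 97662728555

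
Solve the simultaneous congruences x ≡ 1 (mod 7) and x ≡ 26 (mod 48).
218

Using Chinese Remainder Theorem:
M = 7 × 48 = 336
M1 = 48, M2 = 7
y1 = 48^(-1) mod 7 = 6
y2 = 7^(-1) mod 48 = 7
x = (1×48×6 + 26×7×7) mod 336 = 218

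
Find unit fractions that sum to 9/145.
1/17 + 1/309 + 1/108813 + 1/13813538318 + 1/381627681711894999930

Greedy algorithm:
9/145: ceiling(145/9) = 17, use 1/17
8/2465: ceiling(2465/8) = 309, use 1/309
7/761685: ceiling(761685/7) = 108813, use 1/108813
2/27627076635: ceiling(27627076635/2) = 13813538318, use 1/13813538318
1/381627681711894999930: ceiling(381627681711894999930/1) = 381627681711894999930, use 1/381627681711894999930
Result: 9/145 = 1/17 + 1/309 + 1/108813 + 1/13813538318 + 1/381627681711894999930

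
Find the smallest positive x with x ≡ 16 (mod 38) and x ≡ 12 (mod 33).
738

Using Chinese Remainder Theorem:
M = 38 × 33 = 1254
M1 = 33, M2 = 38
y1 = 33^(-1) mod 38 = 15
y2 = 38^(-1) mod 33 = 20
x = (16×33×15 + 12×38×20) mod 1254 = 738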